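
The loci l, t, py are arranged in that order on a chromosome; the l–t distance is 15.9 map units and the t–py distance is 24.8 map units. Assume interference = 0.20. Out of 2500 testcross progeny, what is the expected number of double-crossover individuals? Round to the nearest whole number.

Map distances give recombination frequencies of 0.159 and 0.248 for the two intervals.
With interference 0.20 (so coincidence = 0.80), expected double-crossover frequency = 0.159 × 0.248 × 0.80 = 0.03155.
Expected number = 0.03155 × 2500 = 78.86 ≈ 79.

79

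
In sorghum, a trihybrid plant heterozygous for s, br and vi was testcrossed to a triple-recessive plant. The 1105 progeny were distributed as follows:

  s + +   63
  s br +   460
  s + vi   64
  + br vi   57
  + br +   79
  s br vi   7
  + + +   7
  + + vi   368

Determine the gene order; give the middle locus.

The two most frequent reciprocal classes, + + vi and s br +, are the parental types, so the F1 was + + vi / s br +.
The two rarest classes, + + + and s br vi, are the double crossovers. Comparing them with the parentals, only the vi allele has switched, so vi is the middle locus and the order is s – vi – br.

vi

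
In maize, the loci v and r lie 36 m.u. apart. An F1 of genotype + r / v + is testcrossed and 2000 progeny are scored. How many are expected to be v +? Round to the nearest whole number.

A map distance of 36 m.u. corresponds to a recombination frequency of 0.360.
The F1 is + r / v +, so v + is a parental gamete class with expected frequency (1 − r)/2 = 0.640/2 = 0.3200.
Expected number = 0.3200 × 2000 = 640.00 ≈ 640.

640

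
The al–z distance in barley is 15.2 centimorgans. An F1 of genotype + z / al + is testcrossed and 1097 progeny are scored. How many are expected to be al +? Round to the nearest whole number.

465

A map distance of 15.2 centimorgans corresponds to a recombination frequency of 0.152.
The F1 is + z / al +, so al + is a parental gamete class with expected frequency (1 − r)/2 = 0.848/2 = 0.4240.
Expected number = 0.4240 × 1097 = 465.13 ≈ 465.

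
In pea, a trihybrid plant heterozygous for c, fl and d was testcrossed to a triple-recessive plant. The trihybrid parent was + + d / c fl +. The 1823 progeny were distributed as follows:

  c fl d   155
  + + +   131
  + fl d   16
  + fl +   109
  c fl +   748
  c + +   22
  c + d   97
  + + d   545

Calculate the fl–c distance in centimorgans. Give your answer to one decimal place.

The two rarest classes, + fl d and c + +, are the double crossovers. Comparing them with the parentals, only the fl allele has switched, so fl is the middle locus and the order is c – fl – d.
Crossovers in the c–fl interval produce the single-crossover classes c + d and + fl + (97 + 109 = 206) plus the double crossovers (38).
RF(c–fl) = (206 + 38) / 1823 = 244/1823 = 0.1338 → 13.4 centimorgans.

13.4 centimorgans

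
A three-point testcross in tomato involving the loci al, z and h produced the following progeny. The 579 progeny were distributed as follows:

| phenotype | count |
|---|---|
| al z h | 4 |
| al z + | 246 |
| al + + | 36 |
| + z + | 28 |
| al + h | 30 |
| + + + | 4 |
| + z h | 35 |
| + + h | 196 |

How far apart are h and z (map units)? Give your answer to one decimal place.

The two most frequent reciprocal classes, + + h and al z +, are the parental types, so the F1 was + + h / al z +.
The two rarest classes, + + + and al z h, are the double crossovers. Comparing them with the parentals, only the h allele has switched, so h is the middle locus and the order is al – h – z.
Crossovers in the h–z interval produce the single-crossover classes + z h and al + + (35 + 36 = 71) plus the double crossovers (8).
RF(h–z) = (71 + 8) / 579 = 79/579 = 0.1364 → 13.6 map units.

13.6 map units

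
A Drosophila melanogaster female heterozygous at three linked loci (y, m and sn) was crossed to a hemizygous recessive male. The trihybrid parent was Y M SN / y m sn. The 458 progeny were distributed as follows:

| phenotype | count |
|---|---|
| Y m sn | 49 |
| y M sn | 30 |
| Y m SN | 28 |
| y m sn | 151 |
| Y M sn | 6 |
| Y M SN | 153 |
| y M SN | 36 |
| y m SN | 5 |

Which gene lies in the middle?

The two rarest classes, Y M sn and y m SN, are the double crossovers. Comparing them with the parentals, only the sn allele has switched, so sn is the middle locus and the order is m – sn – y.

sn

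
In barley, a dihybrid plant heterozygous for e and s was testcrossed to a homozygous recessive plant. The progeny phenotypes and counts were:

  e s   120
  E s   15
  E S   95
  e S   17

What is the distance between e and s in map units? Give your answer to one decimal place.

The two most frequent classes, E S (95) and e s (120), are the parental types, so the F1 was E S / e s.
The recombinant classes are E s and e S: 15 + 17 = 32.
Recombination frequency = 32/247 = 0.1296 ≈ 13.0%, i.e. 13.0 map units.

13.0 map units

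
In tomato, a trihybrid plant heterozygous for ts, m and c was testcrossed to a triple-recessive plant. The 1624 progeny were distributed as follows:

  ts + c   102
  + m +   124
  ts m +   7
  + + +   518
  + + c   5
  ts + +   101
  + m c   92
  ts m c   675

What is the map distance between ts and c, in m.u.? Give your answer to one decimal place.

12.6 m.u.

The two most frequent reciprocal classes, + + + and ts m c, are the parental types, so the F1 was + + + / ts m c.
The two rarest classes, + + c and ts m +, are the double crossovers. Comparing them with the parentals, only the c allele has switched, so c is the middle locus and the order is m – c – ts.
Crossovers in the c–ts interval produce the single-crossover classes ts + + and + m c (101 + 92 = 193) plus the double crossovers (12).
RF(c–ts) = (193 + 12) / 1624 = 205/1624 = 0.1262 → 12.6 m.u.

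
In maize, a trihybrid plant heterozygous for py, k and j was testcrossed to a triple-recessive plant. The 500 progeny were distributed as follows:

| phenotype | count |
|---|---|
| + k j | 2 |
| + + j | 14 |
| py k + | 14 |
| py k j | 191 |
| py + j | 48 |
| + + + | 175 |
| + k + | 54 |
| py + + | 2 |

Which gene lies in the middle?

The two most frequent reciprocal classes, + + + and py k j, are the parental types, so the F1 was + + + / py k j.
The two rarest classes, py + + and + k j, are the double crossovers. Comparing them with the parentals, only the py allele has switched, so py is the middle locus and the order is j – py – k.

py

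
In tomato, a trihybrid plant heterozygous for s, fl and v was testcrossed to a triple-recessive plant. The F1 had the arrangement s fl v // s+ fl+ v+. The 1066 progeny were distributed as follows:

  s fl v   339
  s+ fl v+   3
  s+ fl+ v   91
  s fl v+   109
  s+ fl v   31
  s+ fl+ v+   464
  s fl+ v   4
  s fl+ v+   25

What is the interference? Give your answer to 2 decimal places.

0.43

The two rarest classes, s fl+ v and s+ fl v+, are the double crossovers. Comparing them with the parentals, only the fl allele has switched, so fl is the middle locus and the order is v – fl – s.
v–fl: (200 + 7)/1066 = 0.1942; fl–s: (56 + 7)/1066 = 0.0591.
Expected DCO frequency = 0.1942 × 0.0591 ≈ 0.01148; observed = 7/1066 ≈ 0.00657.
Coefficient of coincidence = 0.00657/0.01148 ≈ 0.57; interference = 1 − 0.57 = 0.43.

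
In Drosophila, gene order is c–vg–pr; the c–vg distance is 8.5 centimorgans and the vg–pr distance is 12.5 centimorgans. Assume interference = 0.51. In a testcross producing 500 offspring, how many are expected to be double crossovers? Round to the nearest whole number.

3

Map distances give recombination frequencies of 0.085 and 0.125 for the two intervals.
With interference 0.51 (so coincidence = 0.49), expected double-crossover frequency = 0.085 × 0.125 × 0.49 = 0.00521.
Expected number = 0.00521 × 500 = 2.60 ≈ 3.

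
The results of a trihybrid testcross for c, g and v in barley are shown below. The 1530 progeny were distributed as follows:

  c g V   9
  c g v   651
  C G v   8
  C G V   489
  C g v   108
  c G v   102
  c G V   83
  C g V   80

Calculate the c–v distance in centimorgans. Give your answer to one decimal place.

The two most frequent reciprocal classes, c g v and C G V, are the parental types, so the F1 was c g v / C G V.
The two rarest classes, c g V and C G v, are the double crossovers. Comparing them with the parentals, only the v allele has switched, so v is the middle locus and the order is g – v – c.
Crossovers in the v–c interval produce the single-crossover classes C g v and c G V (108 + 83 = 191) plus the double crossovers (17).
RF(v–c) = (191 + 17) / 1530 = 208/1530 = 0.1359 → 13.6 centimorgans.

13.6 centimorgans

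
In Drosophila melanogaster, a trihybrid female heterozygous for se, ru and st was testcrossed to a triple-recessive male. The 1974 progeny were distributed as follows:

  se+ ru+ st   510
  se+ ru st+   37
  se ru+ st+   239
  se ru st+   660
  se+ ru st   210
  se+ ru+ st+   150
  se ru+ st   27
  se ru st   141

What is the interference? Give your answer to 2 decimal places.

0.31

The two most frequent reciprocal classes, se ru st+ and se+ ru+ st, are the parental types, so the F1 was se ru st+ / se+ ru+ st.
The two rarest classes, se+ ru st+ and se ru+ st, are the double crossovers. Comparing them with the parentals, only the se allele has switched, so se is the middle locus and the order is ru – se – st.
ru–se: (449 + 64)/1974 = 0.2599; se–st: (291 + 64)/1974 = 0.1798.
Expected DCO frequency = 0.2599 × 0.1798 ≈ 0.04673; observed = 64/1974 ≈ 0.03242.
Coefficient of coincidence = 0.03242/0.04673 ≈ 0.69; interference = 1 − 0.69 = 0.31.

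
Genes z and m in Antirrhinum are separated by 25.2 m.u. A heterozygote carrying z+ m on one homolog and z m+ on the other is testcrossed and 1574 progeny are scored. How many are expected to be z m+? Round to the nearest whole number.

A map distance of 25.2 m.u. corresponds to a recombination frequency of 0.252.
The F1 is z+ m / z m+, so z m+ is a parental gamete class with expected frequency (1 − r)/2 = 0.748/2 = 0.3740.
Expected number = 0.3740 × 1574 = 588.68 ≈ 589.

589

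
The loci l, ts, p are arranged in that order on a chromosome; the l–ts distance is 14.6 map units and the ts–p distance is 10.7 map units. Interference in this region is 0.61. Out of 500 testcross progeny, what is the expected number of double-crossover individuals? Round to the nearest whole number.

Map distances give recombination frequencies of 0.146 and 0.107 for the two intervals.
With interference 0.61 (so coincidence = 0.39), expected double-crossover frequency = 0.146 × 0.107 × 0.39 = 0.00609.
Expected number = 0.00609 × 500 = 3.05 ≈ 3.

3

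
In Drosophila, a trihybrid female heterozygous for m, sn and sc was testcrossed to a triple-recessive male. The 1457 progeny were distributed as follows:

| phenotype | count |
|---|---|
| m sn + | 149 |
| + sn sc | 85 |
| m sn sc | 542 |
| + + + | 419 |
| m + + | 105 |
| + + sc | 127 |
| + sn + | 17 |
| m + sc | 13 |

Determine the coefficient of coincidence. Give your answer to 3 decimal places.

The two most frequent reciprocal classes, + + + and m sn sc, are the parental types, so the F1 was + + + / m sn sc.
The two rarest classes, + sn + and m + sc, are the double crossovers. Comparing them with the parentals, only the sn allele has switched, so sn is the middle locus and the order is m – sn – sc.
m–sn: (190 + 30)/1457 = 0.1510; sn–sc: (276 + 30)/1457 = 0.2100.
Expected DCO frequency = 0.1510 × 0.2100 ≈ 0.03171; observed = 30/1457 ≈ 0.02059.
Coefficient of coincidence = 0.02059/0.03171 ≈ 0.649.

0.649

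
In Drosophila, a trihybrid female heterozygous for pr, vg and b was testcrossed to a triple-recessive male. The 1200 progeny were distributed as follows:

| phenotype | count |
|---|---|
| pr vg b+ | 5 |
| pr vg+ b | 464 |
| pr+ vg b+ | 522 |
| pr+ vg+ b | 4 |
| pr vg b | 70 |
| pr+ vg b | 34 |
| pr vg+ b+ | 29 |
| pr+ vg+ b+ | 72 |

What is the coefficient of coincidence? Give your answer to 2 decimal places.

The two most frequent reciprocal classes, pr+ vg b+ and pr vg+ b, are the parental types, so the F1 was pr+ vg b+ / pr vg+ b.
The two rarest classes, pr vg b+ and pr+ vg+ b, are the double crossovers. Comparing them with the parentals, only the pr allele has switched, so pr is the middle locus and the order is vg – pr – b.
vg–pr: (142 + 9)/1200 = 0.1258; pr–b: (63 + 9)/1200 = 0.0600.
Expected DCO frequency = 0.1258 × 0.0600 ≈ 0.00755; observed = 9/1200 ≈ 0.00750.
Coefficient of coincidence = 0.00750/0.00755 ≈ 0.99.

0.99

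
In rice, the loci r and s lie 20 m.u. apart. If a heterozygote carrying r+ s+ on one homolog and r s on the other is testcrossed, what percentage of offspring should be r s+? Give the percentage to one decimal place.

10.0%

A map distance of 20 m.u. corresponds to a recombination frequency of 0.200.
The F1 is r+ s+ / r s, so r s+ is a recombinant gamete class with expected frequency r/2 = 0.200/2 = 0.1000.
That is 0.1000 = 10.0% of the progeny.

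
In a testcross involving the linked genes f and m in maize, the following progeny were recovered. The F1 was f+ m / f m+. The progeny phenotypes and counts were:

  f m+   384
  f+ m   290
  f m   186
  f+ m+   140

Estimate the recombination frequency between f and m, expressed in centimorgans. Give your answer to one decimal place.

32.6 centimorgans

The recombinant classes are f+ m+ and f m: 140 + 186 = 326.
Recombination frequency = 326/1000 = 0.3260 ≈ 32.6%, i.e. 32.6 centimorgans.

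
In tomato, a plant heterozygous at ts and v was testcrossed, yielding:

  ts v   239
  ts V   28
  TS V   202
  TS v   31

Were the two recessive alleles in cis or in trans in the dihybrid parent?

The two most frequent classes are TS V (202) and ts v (239); these are the parental (non-recombinant) types.
So the F1 carried TS V on one chromosome and ts v on the other — the recessive alleles are on the same chromosome (cis / coupling).

cis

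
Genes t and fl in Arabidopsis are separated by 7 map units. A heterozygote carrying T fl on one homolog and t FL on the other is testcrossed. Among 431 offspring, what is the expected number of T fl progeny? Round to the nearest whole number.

200

A map distance of 7 map units corresponds to a recombination frequency of 0.070.
The F1 is T fl / t FL, so T fl is a parental gamete class with expected frequency (1 − r)/2 = 0.930/2 = 0.4650.
Expected number = 0.4650 × 431 = 200.41 ≈ 200.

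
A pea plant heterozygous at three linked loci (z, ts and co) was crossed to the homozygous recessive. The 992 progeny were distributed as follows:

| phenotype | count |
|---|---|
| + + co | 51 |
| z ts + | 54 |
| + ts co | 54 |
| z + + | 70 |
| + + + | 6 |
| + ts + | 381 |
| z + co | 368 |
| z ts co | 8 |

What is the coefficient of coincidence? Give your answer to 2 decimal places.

0.85

The two most frequent reciprocal classes, z + co and + ts +, are the parental types, so the F1 was z + co / + ts +.
The two rarest classes, z ts co and + + +, are the double crossovers. Comparing them with the parentals, only the ts allele has switched, so ts is the middle locus and the order is co – ts – z.
co–ts: (124 + 14)/992 = 0.1391; ts–z: (105 + 14)/992 = 0.1200.
Expected DCO frequency = 0.1391 × 0.1200 ≈ 0.01669; observed = 14/992 ≈ 0.01411.
Coefficient of coincidence = 0.01411/0.01669 ≈ 0.85.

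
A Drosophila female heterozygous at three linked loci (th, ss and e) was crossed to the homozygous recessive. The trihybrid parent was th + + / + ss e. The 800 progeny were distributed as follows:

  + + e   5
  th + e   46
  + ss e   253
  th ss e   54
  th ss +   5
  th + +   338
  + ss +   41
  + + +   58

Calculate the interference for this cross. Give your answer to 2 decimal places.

0.32

The two rarest classes, th ss + and + + e, are the double crossovers. Comparing them with the parentals, only the ss allele has switched, so ss is the middle locus and the order is th – ss – e.
th–ss: (112 + 10)/800 = 0.1525; ss–e: (87 + 10)/800 = 0.1212.
Expected DCO frequency = 0.1525 × 0.1212 ≈ 0.01848; observed = 10/800 ≈ 0.01250.
Coefficient of coincidence = 0.01250/0.01848 ≈ 0.68; interference = 1 − 0.68 = 0.32.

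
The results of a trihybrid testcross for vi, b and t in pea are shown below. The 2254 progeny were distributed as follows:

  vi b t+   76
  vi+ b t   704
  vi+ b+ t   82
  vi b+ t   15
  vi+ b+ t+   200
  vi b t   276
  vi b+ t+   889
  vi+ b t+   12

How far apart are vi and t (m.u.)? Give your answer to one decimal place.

The two most frequent reciprocal classes, vi b+ t+ and vi+ b t, are the parental types, so the F1 was vi b+ t+ / vi+ b t.
The two rarest classes, vi b+ t and vi+ b t+, are the double crossovers. Comparing them with the parentals, only the t allele has switched, so t is the middle locus and the order is vi – t – b.
Crossovers in the vi–t interval produce the single-crossover classes vi+ b+ t+ and vi b t (200 + 276 = 476) plus the double crossovers (27).
RF(vi–t) = (476 + 27) / 2254 = 503/2254 = 0.2232 → 22.3 m.u.

22.3 m.u.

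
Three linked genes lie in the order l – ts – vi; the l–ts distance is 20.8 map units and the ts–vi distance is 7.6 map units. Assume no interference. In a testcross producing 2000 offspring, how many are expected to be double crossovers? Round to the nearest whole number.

Map distances give recombination frequencies of 0.208 and 0.076 for the two intervals.
With no interference, expected double-crossover frequency = 0.208 × 0.076 = 0.01581.
Expected number = 0.01581 × 2000 = 31.62 ≈ 32.

32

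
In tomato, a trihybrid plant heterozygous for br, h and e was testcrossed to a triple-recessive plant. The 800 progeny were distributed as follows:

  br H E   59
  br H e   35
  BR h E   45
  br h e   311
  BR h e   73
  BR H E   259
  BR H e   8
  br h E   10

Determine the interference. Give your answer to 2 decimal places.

The two most frequent reciprocal classes, br h e and BR H E, are the parental types, so the F1 was br h e / BR H E.
The two rarest classes, br h E and BR H e, are the double crossovers. Comparing them with the parentals, only the e allele has switched, so e is the middle locus and the order is br – e – h.
br–e: (132 + 18)/800 = 0.1875; e–h: (80 + 18)/800 = 0.1225.
Expected DCO frequency = 0.1875 × 0.1225 ≈ 0.02297; observed = 18/800 ≈ 0.02250.
Coefficient of coincidence = 0.02250/0.02297 ≈ 0.98; interference = 1 − 0.98 = 0.02.

0.02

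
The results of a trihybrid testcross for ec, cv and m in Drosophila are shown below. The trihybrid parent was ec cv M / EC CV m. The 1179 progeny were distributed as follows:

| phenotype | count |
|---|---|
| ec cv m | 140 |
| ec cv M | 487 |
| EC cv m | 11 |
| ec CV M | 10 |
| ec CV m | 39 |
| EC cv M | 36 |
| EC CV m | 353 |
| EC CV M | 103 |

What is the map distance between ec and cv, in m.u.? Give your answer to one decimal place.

8.1 m.u.

The two rarest classes, ec CV M and EC cv m, are the double crossovers. Comparing them with the parentals, only the cv allele has switched, so cv is the middle locus and the order is m – cv – ec.
Crossovers in the cv–ec interval produce the single-crossover classes EC cv M and ec CV m (36 + 39 = 75) plus the double crossovers (21).
RF(cv–ec) = (75 + 21) / 1179 = 96/1179 = 0.0814 → 8.1 m.u.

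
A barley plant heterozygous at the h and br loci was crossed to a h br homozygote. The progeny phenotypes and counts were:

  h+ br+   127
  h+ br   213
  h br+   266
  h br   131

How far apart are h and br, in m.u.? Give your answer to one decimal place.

35.0 m.u.

The two most frequent classes, h+ br (213) and h br+ (266), are the parental types, so the F1 was h+ br / h br+.
The recombinant classes are h+ br+ and h br: 127 + 131 = 258.
Recombination frequency = 258/737 = 0.3501 ≈ 35.0%, i.e. 35.0 m.u.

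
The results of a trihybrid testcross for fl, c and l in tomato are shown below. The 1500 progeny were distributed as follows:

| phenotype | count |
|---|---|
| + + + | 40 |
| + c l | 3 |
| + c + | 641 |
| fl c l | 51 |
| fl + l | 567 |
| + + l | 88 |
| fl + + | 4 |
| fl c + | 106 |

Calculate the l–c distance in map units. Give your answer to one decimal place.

6.5 map units

The two most frequent reciprocal classes, + c + and fl + l, are the parental types, so the F1 was + c + / fl + l.
The two rarest classes, + c l and fl + +, are the double crossovers. Comparing them with the parentals, only the l allele has switched, so l is the middle locus and the order is fl – l – c.
Crossovers in the l–c interval produce the single-crossover classes + + + and fl c l (40 + 51 = 91) plus the double crossovers (7).
RF(l–c) = (91 + 7) / 1500 = 98/1500 = 0.0653 → 6.5 map units.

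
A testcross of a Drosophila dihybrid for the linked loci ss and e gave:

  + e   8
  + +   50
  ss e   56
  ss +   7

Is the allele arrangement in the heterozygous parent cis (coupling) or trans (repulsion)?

cis

The two most frequent classes are + + (50) and ss e (56); these are the parental (non-recombinant) types.
So the F1 carried + + on one chromosome and ss e on the other — the recessive alleles are on the same chromosome (cis / coupling).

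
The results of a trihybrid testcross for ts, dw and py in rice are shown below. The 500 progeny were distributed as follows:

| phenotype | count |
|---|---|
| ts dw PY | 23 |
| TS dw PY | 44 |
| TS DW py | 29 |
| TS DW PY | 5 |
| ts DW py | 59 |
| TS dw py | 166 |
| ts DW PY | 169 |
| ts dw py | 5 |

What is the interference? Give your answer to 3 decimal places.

The two most frequent reciprocal classes, ts DW PY and TS dw py, are the parental types, so the F1 was ts DW PY / TS dw py.
The two rarest classes, TS DW PY and ts dw py, are the double crossovers. Comparing them with the parentals, only the ts allele has switched, so ts is the middle locus and the order is py – ts – dw.
py–ts: (103 + 10)/500 = 0.2260; ts–dw: (52 + 10)/500 = 0.1240.
Expected DCO frequency = 0.2260 × 0.1240 ≈ 0.02802; observed = 10/500 ≈ 0.02000.
Coefficient of coincidence = 0.02000/0.02802 ≈ 0.714; interference = 1 − 0.714 = 0.286.

0.286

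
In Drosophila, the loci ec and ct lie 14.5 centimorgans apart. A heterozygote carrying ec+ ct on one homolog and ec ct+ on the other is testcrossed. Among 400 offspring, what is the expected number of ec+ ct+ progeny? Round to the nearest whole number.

29

A map distance of 14.5 centimorgans corresponds to a recombination frequency of 0.145.
The F1 is ec+ ct / ec ct+, so ec+ ct+ is a recombinant gamete class with expected frequency r/2 = 0.145/2 = 0.0725.
Expected number = 0.0725 × 400 = 29.00 ≈ 29.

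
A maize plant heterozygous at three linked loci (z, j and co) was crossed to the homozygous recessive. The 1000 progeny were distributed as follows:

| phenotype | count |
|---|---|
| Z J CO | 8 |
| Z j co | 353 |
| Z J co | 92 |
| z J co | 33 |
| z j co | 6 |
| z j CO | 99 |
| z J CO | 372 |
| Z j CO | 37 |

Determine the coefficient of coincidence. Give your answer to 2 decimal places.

The two most frequent reciprocal classes, Z j co and z J CO, are the parental types, so the F1 was Z j co / z J CO.
The two rarest classes, z j co and Z J CO, are the double crossovers. Comparing them with the parentals, only the z allele has switched, so z is the middle locus and the order is co – z – j.
co–z: (70 + 14)/1000 = 0.0840; z–j: (191 + 14)/1000 = 0.2050.
Expected DCO frequency = 0.0840 × 0.2050 ≈ 0.01722; observed = 14/1000 ≈ 0.01400.
Coefficient of coincidence = 0.01400/0.01722 ≈ 0.81.

0.81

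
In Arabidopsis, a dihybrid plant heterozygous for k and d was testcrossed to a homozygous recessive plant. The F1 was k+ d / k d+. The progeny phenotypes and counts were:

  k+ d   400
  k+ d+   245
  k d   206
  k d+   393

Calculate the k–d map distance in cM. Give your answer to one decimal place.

36.3 cM

The recombinant classes are k+ d+ and k d: 245 + 206 = 451.
Recombination frequency = 451/1244 = 0.3625 ≈ 36.3%, i.e. 36.3 cM.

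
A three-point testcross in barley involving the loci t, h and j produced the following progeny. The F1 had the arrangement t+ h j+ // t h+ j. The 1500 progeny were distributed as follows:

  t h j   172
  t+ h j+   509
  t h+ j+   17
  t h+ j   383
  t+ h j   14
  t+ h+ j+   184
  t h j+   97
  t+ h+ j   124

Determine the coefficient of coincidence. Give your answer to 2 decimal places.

0.48

The two rarest classes, t+ h j and t h+ j+, are the double crossovers. Comparing them with the parentals, only the j allele has switched, so j is the middle locus and the order is t – j – h.
t–j: (221 + 31)/1500 = 0.1680; j–h: (356 + 31)/1500 = 0.2580.
Expected DCO frequency = 0.1680 × 0.2580 ≈ 0.04334; observed = 31/1500 ≈ 0.02067.
Coefficient of coincidence = 0.02067/0.04334 ≈ 0.48.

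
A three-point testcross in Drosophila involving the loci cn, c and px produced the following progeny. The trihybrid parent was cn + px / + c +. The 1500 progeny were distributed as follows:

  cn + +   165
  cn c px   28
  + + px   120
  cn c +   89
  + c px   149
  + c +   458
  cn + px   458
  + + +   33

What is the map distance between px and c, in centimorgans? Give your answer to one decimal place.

25.0 centimorgans

The two rarest classes, cn c px and + + +, are the double crossovers. Comparing them with the parentals, only the c allele has switched, so c is the middle locus and the order is px – c – cn.
Crossovers in the px–c interval produce the single-crossover classes cn + + and + c px (165 + 149 = 314) plus the double crossovers (61).
RF(px–c) = (314 + 61) / 1500 = 375/1500 = 0.2500 → 25.0 centimorgans.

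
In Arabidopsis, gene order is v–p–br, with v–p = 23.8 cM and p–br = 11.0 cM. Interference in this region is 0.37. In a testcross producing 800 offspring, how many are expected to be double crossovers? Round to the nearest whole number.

13

Map distances give recombination frequencies of 0.238 and 0.110 for the two intervals.
With interference 0.37 (so coincidence = 0.63), expected double-crossover frequency = 0.238 × 0.110 × 0.63 = 0.01649.
Expected number = 0.01649 × 800 = 13.19 ≈ 13.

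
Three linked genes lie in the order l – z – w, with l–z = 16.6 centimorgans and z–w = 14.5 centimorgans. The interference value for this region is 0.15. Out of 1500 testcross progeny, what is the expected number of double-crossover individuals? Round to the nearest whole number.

Map distances give recombination frequencies of 0.166 and 0.145 for the two intervals.
With interference 0.15 (so coincidence = 0.85), expected double-crossover frequency = 0.166 × 0.145 × 0.85 = 0.02046.
Expected number = 0.02046 × 1500 = 30.69 ≈ 31.

31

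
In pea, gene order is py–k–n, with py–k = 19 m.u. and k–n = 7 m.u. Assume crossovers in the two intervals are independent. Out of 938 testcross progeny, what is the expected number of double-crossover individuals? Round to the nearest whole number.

12

Map distances give recombination frequencies of 0.190 and 0.070 for the two intervals.
With no interference, expected double-crossover frequency = 0.190 × 0.070 = 0.01330.
Expected number = 0.01330 × 938 = 12.48 ≈ 12.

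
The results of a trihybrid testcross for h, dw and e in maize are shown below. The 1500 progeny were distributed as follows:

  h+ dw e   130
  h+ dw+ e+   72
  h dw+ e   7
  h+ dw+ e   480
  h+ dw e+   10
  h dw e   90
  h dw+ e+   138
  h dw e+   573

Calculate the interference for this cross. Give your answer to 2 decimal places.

0.50

The two most frequent reciprocal classes, h dw e+ and h+ dw+ e, are the parental types, so the F1 was h dw e+ / h+ dw+ e.
The two rarest classes, h+ dw e+ and h dw+ e, are the double crossovers. Comparing them with the parentals, only the h allele has switched, so h is the middle locus and the order is dw – h – e.
dw–h: (268 + 17)/1500 = 0.1900; h–e: (162 + 17)/1500 = 0.1193.
Expected DCO frequency = 0.1900 × 0.1193 ≈ 0.02267; observed = 17/1500 ≈ 0.01133.
Coefficient of coincidence = 0.01133/0.02267 ≈ 0.50; interference = 1 − 0.50 = 0.50.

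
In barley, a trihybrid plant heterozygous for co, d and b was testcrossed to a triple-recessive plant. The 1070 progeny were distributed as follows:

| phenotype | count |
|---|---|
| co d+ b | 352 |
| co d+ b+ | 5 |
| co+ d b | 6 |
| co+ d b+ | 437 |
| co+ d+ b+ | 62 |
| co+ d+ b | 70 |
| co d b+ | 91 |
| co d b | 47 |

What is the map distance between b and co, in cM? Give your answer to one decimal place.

The two most frequent reciprocal classes, co d+ b and co+ d b+, are the parental types, so the F1 was co d+ b / co+ d b+.
The two rarest classes, co d+ b+ and co+ d b, are the double crossovers. Comparing them with the parentals, only the b allele has switched, so b is the middle locus and the order is d – b – co.
Crossovers in the b–co interval produce the single-crossover classes co+ d+ b and co d b+ (70 + 91 = 161) plus the double crossovers (11).
RF(b–co) = (161 + 11) / 1070 = 172/1070 = 0.1607 → 16.1 cM.

16.1 cM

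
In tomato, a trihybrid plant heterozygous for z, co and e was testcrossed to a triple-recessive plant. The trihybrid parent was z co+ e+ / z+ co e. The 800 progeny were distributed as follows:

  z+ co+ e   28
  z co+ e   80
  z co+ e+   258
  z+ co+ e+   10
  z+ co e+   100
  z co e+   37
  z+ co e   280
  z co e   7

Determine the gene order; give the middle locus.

z

The two rarest classes, z+ co+ e+ and z co e, are the double crossovers. Comparing them with the parentals, only the z allele has switched, so z is the middle locus and the order is e – z – co.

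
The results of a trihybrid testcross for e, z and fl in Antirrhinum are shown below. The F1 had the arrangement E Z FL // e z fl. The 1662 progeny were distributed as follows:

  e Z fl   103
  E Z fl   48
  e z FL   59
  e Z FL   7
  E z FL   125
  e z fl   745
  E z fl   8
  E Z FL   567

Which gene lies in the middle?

The two rarest classes, e Z FL and E z fl, are the double crossovers. Comparing them with the parentals, only the e allele has switched, so e is the middle locus and the order is z – e – fl.

e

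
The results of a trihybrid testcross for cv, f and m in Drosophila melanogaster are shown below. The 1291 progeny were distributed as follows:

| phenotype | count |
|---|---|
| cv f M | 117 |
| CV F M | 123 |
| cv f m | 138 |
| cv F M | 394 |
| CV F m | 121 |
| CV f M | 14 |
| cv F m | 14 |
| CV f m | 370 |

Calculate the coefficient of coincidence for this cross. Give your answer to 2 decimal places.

The two most frequent reciprocal classes, CV f m and cv F M, are the parental types, so the F1 was CV f m / cv F M.
The two rarest classes, CV f M and cv F m, are the double crossovers. Comparing them with the parentals, only the m allele has switched, so m is the middle locus and the order is cv – m – f.
cv–m: (261 + 28)/1291 = 0.2239; m–f: (238 + 28)/1291 = 0.2060.
Expected DCO frequency = 0.2239 × 0.2060 ≈ 0.04612; observed = 28/1291 ≈ 0.02169.
Coefficient of coincidence = 0.02169/0.04612 ≈ 0.47.

0.47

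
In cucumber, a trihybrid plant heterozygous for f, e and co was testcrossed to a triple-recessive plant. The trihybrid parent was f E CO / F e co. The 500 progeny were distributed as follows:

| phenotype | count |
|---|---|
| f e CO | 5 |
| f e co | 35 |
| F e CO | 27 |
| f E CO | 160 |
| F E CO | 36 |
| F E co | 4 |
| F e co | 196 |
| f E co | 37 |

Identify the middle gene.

The two rarest classes, f e CO and F E co, are the double crossovers. Comparing them with the parentals, only the e allele has switched, so e is the middle locus and the order is f – e – co.

e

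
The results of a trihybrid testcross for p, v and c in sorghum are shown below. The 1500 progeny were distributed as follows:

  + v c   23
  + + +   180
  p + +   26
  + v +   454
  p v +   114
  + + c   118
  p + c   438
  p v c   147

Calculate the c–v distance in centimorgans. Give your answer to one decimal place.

The two most frequent reciprocal classes, p + c and + v +, are the parental types, so the F1 was p + c / + v +.
The two rarest classes, p + + and + v c, are the double crossovers. Comparing them with the parentals, only the c allele has switched, so c is the middle locus and the order is v – c – p.
Crossovers in the v–c interval produce the single-crossover classes p v c and + + + (147 + 180 = 327) plus the double crossovers (49).
RF(v–c) = (327 + 49) / 1500 = 376/1500 = 0.2507 → 25.1 centimorgans.

25.1 centimorgans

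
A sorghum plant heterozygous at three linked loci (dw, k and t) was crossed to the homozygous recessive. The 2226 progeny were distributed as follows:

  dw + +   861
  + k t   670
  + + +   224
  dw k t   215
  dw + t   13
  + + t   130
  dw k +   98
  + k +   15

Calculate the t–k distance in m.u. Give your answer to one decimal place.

11.5 m.u.

The two most frequent reciprocal classes, + k t and dw + +, are the parental types, so the F1 was + k t / dw + +.
The two rarest classes, + k + and dw + t, are the double crossovers. Comparing them with the parentals, only the t allele has switched, so t is the middle locus and the order is dw – t – k.
Crossovers in the t–k interval produce the single-crossover classes + + t and dw k + (130 + 98 = 228) plus the double crossovers (28).
RF(t–k) = (228 + 28) / 2226 = 256/2226 = 0.1150 → 11.5 m.u.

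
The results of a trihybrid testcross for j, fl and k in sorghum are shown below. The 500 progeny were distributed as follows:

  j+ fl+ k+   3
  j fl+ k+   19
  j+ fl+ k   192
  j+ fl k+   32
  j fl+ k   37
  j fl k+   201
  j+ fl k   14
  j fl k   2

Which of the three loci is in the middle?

k

The two most frequent reciprocal classes, j fl k+ and j+ fl+ k, are the parental types, so the F1 was j fl k+ / j+ fl+ k.
The two rarest classes, j fl k and j+ fl+ k+, are the double crossovers. Comparing them with the parentals, only the k allele has switched, so k is the middle locus and the order is j – k – fl.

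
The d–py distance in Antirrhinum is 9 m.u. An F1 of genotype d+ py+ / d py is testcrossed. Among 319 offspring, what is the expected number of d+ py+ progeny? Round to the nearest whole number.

145

A map distance of 9 m.u. corresponds to a recombination frequency of 0.090.
The F1 is d+ py+ / d py, so d+ py+ is a parental gamete class with expected frequency (1 − r)/2 = 0.910/2 = 0.4550.
Expected number = 0.4550 × 319 = 145.15 ≈ 145.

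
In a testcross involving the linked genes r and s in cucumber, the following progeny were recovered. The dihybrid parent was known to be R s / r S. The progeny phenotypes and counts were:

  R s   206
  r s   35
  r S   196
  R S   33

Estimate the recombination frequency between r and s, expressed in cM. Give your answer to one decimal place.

The recombinant classes are R S and r s: 33 + 35 = 68.
Recombination frequency = 68/470 = 0.1447 ≈ 14.5%, i.e. 14.5 cM.

14.5 cM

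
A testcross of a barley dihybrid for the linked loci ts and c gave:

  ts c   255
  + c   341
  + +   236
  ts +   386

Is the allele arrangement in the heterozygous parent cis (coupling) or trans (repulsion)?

trans

The two most frequent classes are + c (341) and ts + (386); these are the parental (non-recombinant) types.
So the F1 carried + c on one chromosome and ts + on the other — the recessive alleles are on opposite chromosomes (trans / repulsion).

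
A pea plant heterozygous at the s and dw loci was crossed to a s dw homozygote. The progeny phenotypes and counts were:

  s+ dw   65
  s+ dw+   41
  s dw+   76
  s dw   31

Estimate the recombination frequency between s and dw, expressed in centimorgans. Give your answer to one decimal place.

33.8 centimorgans

The two most frequent classes, s+ dw (65) and s dw+ (76), are the parental types, so the F1 was s+ dw / s dw+.
The recombinant classes are s+ dw+ and s dw: 41 + 31 = 72.
Recombination frequency = 72/213 = 0.3380 ≈ 33.8%, i.e. 33.8 centimorgans.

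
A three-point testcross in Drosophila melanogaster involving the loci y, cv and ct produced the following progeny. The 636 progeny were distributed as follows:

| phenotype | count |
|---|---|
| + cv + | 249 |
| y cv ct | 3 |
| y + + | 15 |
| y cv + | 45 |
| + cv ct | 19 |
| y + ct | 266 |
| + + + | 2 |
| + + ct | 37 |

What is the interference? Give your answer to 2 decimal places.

The two most frequent reciprocal classes, + cv + and y + ct, are the parental types, so the F1 was + cv + / y + ct.
The two rarest classes, + + + and y cv ct, are the double crossovers. Comparing them with the parentals, only the cv allele has switched, so cv is the middle locus and the order is y – cv – ct.
y–cv: (82 + 5)/636 = 0.1368; cv–ct: (34 + 5)/636 = 0.0613.
Expected DCO frequency = 0.1368 × 0.0613 ≈ 0.00839; observed = 5/636 ≈ 0.00786.
Coefficient of coincidence = 0.00786/0.00839 ≈ 0.94; interference = 1 − 0.94 = 0.06.

0.06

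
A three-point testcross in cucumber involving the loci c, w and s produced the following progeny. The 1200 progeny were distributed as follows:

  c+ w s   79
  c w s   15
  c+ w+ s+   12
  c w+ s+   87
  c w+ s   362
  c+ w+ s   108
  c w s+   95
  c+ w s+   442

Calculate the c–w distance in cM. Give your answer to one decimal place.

19.2 cM

The two most frequent reciprocal classes, c+ w s+ and c w+ s, are the parental types, so the F1 was c+ w s+ / c w+ s.
The two rarest classes, c+ w+ s+ and c w s, are the double crossovers. Comparing them with the parentals, only the w allele has switched, so w is the middle locus and the order is s – w – c.
Crossovers in the w–c interval produce the single-crossover classes c w s+ and c+ w+ s (95 + 108 = 203) plus the double crossovers (27).
RF(w–c) = (203 + 27) / 1200 = 230/1200 = 0.1917 → 19.2 cM.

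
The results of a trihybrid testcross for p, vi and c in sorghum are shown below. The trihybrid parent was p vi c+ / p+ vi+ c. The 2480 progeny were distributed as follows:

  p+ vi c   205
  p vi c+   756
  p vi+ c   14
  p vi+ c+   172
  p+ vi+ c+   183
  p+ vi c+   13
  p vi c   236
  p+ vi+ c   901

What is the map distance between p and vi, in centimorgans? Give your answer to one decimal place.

16.3 centimorgans

The two rarest classes, p+ vi c+ and p vi+ c, are the double crossovers. Comparing them with the parentals, only the p allele has switched, so p is the middle locus and the order is vi – p – c.
Crossovers in the vi–p interval produce the single-crossover classes p vi+ c+ and p+ vi c (172 + 205 = 377) plus the double crossovers (27).
RF(vi–p) = (377 + 27) / 2480 = 404/2480 = 0.1629 → 16.3 centimorgans.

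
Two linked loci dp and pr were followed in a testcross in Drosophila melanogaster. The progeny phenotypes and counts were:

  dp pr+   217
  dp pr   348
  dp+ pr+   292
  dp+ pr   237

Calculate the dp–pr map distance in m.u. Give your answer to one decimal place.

41.5 m.u.

The two most frequent classes, dp+ pr+ (292) and dp pr (348), are the parental types, so the F1 was dp+ pr+ / dp pr.
The recombinant classes are dp+ pr and dp pr+: 237 + 217 = 454.
Recombination frequency = 454/1094 = 0.4150 ≈ 41.5%, i.e. 41.5 m.u.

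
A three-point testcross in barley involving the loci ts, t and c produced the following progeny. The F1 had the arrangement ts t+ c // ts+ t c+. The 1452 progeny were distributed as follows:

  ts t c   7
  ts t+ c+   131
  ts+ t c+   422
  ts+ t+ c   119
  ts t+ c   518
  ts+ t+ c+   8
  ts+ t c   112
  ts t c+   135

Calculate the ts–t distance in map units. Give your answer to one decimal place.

18.5 map units

The two rarest classes, ts t c and ts+ t+ c+, are the double crossovers. Comparing them with the parentals, only the t allele has switched, so t is the middle locus and the order is c – t – ts.
Crossovers in the t–ts interval produce the single-crossover classes ts+ t+ c and ts t c+ (119 + 135 = 254) plus the double crossovers (15).
RF(t–ts) = (254 + 15) / 1452 = 269/1452 = 0.1853 → 18.5 map units.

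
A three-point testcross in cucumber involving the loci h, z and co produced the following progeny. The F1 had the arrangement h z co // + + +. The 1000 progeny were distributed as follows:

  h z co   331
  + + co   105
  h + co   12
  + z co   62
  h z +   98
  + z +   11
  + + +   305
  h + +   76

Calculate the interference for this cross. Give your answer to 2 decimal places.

0.37

The two rarest classes, h + co and + z +, are the double crossovers. Comparing them with the parentals, only the z allele has switched, so z is the middle locus and the order is h – z – co.
h–z: (138 + 23)/1000 = 0.1610; z–co: (203 + 23)/1000 = 0.2260.
Expected DCO frequency = 0.1610 × 0.2260 ≈ 0.03639; observed = 23/1000 ≈ 0.02300.
Coefficient of coincidence = 0.02300/0.03639 ≈ 0.63; interference = 1 − 0.63 = 0.37.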